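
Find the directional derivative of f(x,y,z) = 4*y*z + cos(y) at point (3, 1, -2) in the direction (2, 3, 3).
-3*sqrt(22)*(sin(1) + 4)/22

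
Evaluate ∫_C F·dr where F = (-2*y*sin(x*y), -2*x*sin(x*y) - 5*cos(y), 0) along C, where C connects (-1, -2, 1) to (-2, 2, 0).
-10*sin(2) + 2*cos(4) - 2*cos(2)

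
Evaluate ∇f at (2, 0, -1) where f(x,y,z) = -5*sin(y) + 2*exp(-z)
(0, -5, -2*E)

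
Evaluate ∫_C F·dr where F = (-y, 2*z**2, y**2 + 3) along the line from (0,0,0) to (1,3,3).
69/2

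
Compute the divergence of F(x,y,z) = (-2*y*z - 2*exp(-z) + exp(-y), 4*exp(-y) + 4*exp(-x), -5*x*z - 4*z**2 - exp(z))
-5*x - 8*z - exp(z) - 4*exp(-y)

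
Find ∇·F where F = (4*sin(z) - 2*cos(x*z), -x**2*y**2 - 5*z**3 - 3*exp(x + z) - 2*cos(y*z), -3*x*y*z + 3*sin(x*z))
-2*x**2*y - 3*x*y + 3*x*cos(x*z) + 2*z*sin(x*z) + 2*z*sin(y*z)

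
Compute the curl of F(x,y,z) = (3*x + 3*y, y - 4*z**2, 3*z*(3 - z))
(8*z, 0, -3)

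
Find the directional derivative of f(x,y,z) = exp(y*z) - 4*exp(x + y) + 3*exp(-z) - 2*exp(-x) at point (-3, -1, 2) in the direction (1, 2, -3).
sqrt(14)*(-6 + 8*exp(2) + exp(7))*exp(-4)/7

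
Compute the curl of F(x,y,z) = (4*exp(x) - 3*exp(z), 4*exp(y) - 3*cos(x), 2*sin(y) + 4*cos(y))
(-4*sin(y) + 2*cos(y), -3*exp(z), 3*sin(x))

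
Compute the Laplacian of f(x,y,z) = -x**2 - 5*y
-2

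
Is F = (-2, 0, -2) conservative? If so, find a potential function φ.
Yes, F is conservative. φ = -2*x - 2*z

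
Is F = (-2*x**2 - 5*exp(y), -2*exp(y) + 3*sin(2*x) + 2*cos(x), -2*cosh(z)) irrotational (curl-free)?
No, ∇×F = (0, 0, 5*exp(y) - 2*sin(x) + 6*cos(2*x))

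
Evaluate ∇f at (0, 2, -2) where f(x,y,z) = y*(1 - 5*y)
(0, -19, 0)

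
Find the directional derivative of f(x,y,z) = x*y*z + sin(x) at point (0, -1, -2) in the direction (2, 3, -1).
3*sqrt(14)/7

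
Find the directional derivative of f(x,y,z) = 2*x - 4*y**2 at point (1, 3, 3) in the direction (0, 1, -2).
-24*sqrt(5)/5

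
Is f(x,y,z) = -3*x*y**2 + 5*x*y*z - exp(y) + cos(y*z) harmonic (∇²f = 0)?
No, ∇²f = -6*x - y**2*cos(y*z) - z**2*cos(y*z) - exp(y)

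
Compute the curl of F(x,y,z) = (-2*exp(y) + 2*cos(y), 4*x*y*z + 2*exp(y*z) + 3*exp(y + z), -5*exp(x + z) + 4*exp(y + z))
(-4*x*y - 2*y*exp(y*z) + exp(y + z), 5*exp(x + z), 4*y*z + 2*exp(y) + 2*sin(y))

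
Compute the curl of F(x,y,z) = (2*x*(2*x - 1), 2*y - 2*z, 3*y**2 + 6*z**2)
(6*y + 2, 0, 0)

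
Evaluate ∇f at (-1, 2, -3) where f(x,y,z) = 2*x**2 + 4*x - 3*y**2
(0, -12, 0)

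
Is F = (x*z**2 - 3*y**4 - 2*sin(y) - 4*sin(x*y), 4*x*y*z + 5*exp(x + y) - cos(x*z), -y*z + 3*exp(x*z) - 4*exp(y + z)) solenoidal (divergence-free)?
No, ∇·F = 4*x*z + 3*x*exp(x*z) - 4*y*cos(x*y) - y + z**2 + 5*exp(x + y) - 4*exp(y + z)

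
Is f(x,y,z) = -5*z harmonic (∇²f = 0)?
Yes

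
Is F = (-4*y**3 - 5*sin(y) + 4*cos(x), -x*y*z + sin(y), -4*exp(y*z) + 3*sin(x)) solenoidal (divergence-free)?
No, ∇·F = -x*z - 4*y*exp(y*z) - 4*sin(x) + cos(y)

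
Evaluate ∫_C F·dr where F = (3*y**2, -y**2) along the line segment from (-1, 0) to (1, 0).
0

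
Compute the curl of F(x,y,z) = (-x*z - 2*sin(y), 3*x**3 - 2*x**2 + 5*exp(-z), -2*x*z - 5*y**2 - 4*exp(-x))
(-10*y + 5*exp(-z), -x + 2*z - 4*exp(-x), 9*x**2 - 4*x + 2*cos(y))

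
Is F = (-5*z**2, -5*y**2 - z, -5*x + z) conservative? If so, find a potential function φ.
No, ∇×F = (1, 5 - 10*z, 0) ≠ 0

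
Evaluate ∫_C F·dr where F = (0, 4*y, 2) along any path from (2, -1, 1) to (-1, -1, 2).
2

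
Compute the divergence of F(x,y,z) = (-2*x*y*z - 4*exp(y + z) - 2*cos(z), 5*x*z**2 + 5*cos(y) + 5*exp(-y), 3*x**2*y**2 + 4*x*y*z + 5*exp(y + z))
4*x*y - 2*y*z + 5*exp(y + z) - 5*sin(y) - 5*exp(-y)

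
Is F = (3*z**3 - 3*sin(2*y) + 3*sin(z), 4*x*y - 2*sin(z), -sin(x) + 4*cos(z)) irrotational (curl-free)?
No, ∇×F = (2*cos(z), 9*z**2 + cos(x) + 3*cos(z), 4*y + 6*cos(2*y))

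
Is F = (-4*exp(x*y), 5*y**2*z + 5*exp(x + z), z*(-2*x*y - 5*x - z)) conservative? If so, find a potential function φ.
No, ∇×F = (-2*x*z - 5*y**2 - 5*exp(x + z), z*(2*y + 5), 4*x*exp(x*y) + 5*exp(x + z)) ≠ 0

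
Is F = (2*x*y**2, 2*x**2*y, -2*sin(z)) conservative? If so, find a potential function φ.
Yes, F is conservative. φ = x**2*y**2 + 2*cos(z)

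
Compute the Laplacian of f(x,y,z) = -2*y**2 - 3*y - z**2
-6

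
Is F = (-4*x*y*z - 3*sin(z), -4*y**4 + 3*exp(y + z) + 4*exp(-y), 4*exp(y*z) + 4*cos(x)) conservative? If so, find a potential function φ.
No, ∇×F = (4*z*exp(y*z) - 3*exp(y + z), -4*x*y + 4*sin(x) - 3*cos(z), 4*x*z) ≠ 0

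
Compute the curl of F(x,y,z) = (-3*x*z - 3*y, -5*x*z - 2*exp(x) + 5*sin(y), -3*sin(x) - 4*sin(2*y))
(5*x - 8*cos(2*y), -3*x + 3*cos(x), -5*z - 2*exp(x) + 3)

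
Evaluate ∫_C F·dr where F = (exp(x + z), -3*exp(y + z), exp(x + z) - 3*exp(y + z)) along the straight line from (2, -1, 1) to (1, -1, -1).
-exp(3) - 3*exp(-2) + 4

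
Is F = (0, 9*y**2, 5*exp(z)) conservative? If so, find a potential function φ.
Yes, F is conservative. φ = 3*y**3 + 5*exp(z)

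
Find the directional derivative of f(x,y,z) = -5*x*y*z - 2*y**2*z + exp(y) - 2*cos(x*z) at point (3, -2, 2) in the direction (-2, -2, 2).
sqrt(3)*(2*exp(2)*sin(6) - 1 + 16*exp(2))*exp(-2)/3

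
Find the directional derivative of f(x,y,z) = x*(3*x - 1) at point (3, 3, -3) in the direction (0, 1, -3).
0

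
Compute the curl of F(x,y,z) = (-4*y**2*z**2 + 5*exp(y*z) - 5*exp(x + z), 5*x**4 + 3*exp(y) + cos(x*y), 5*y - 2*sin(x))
(5, -8*y**2*z + 5*y*exp(y*z) - 5*exp(x + z) + 2*cos(x), 20*x**3 + 8*y*z**2 - y*sin(x*y) - 5*z*exp(y*z))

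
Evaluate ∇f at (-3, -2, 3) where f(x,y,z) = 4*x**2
(-24, 0, 0)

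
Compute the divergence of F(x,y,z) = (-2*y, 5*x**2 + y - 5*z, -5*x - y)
1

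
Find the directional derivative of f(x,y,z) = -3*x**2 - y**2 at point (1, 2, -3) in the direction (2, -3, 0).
0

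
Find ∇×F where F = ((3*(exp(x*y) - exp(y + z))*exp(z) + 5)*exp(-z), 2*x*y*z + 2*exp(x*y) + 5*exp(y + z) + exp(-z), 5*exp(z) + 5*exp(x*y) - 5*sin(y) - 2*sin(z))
(-2*x*y + 5*x*exp(x*y) - 5*exp(y + z) - 5*cos(y) + exp(-z), -5*y*exp(x*y) - 3*exp(y + z) - 5*exp(-z), -3*x*exp(x*y) + 2*y*z + 2*y*exp(x*y) + 3*exp(y + z))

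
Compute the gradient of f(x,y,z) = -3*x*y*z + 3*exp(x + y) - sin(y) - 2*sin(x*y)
(-3*y*z - 2*y*cos(x*y) + 3*exp(x + y), -3*x*z - 2*x*cos(x*y) + 3*exp(x + y) - cos(y), -3*x*y)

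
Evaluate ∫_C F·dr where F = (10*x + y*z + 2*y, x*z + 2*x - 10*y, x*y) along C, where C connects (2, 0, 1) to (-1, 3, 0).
-66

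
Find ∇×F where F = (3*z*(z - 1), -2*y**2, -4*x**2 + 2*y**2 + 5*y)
(4*y + 5, 8*x + 6*z - 3, 0)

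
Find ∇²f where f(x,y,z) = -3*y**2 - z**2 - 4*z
-8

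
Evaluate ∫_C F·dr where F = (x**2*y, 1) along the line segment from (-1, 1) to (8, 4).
2289/4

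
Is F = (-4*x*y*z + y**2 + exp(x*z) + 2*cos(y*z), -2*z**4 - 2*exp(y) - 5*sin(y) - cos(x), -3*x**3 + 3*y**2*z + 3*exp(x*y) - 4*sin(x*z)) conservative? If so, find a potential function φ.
No, ∇×F = (3*x*exp(x*y) + 6*y*z + 8*z**3, 9*x**2 - 4*x*y + x*exp(x*z) - 3*y*exp(x*y) - 2*y*sin(y*z) + 4*z*cos(x*z), 4*x*z - 2*y + 2*z*sin(y*z) + sin(x)) ≠ 0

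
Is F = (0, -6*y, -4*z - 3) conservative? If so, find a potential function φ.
Yes, F is conservative. φ = -3*y**2 - 2*z**2 - 3*z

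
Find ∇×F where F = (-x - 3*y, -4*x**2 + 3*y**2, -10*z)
(0, 0, 3 - 8*x)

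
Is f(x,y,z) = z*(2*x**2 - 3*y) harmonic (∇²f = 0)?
No, ∇²f = 4*z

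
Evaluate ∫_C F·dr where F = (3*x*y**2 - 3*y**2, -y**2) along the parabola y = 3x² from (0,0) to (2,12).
-2304/5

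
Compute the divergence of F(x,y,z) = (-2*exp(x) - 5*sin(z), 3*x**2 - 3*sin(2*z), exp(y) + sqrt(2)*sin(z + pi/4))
-2*exp(x) + sqrt(2)*cos(z + pi/4)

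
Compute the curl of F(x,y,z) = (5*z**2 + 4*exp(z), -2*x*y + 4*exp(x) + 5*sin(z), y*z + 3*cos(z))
(z - 5*cos(z), 10*z + 4*exp(z), -2*y + 4*exp(x))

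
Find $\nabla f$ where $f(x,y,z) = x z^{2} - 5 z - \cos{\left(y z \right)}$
(z**2, z*sin(y*z), 2*x*z + y*sin(y*z) - 5)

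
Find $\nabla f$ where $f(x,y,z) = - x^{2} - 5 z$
(-2*x, 0, -5)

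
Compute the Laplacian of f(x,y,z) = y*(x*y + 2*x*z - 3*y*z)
2*x - 6*z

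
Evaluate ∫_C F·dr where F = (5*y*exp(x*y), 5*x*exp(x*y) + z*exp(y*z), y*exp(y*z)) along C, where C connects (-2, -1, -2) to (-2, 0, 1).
6 - 6*exp(2)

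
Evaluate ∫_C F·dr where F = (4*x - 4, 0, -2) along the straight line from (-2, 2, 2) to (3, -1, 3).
-12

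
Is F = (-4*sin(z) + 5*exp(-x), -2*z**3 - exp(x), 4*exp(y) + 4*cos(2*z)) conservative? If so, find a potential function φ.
No, ∇×F = (6*z**2 + 4*exp(y), -4*cos(z), -exp(x)) ≠ 0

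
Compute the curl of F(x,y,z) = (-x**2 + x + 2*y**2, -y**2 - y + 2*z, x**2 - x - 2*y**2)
(-4*y - 2, 1 - 2*x, -4*y)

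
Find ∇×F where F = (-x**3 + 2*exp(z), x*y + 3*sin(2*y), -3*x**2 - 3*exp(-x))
(0, 6*x + 2*exp(z) - 3*exp(-x), y)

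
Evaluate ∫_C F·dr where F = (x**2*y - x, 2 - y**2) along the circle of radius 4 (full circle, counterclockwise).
-64*pi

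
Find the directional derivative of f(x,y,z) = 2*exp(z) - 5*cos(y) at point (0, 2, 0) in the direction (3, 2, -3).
sqrt(22)*(-3 + 5*sin(2))/11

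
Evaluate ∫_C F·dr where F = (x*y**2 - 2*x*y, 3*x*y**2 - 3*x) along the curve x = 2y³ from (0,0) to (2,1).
-17/7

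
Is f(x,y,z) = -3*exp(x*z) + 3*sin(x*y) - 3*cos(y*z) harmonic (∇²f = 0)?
No, ∇²f = -3*x**2*exp(x*z) - 3*x**2*sin(x*y) - 3*y**2*sin(x*y) + 3*y**2*cos(y*z) - 3*z**2*exp(x*z) + 3*z**2*cos(y*z)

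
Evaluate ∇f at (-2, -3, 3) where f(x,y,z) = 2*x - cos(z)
(2, 0, sin(3))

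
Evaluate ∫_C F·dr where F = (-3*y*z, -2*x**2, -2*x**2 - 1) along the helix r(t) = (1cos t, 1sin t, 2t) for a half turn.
pi*(-8 + 3*pi)/2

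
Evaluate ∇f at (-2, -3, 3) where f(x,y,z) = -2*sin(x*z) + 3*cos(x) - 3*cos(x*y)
(-6*cos(6) - 9*sin(6) + 3*sin(2), -6*sin(6), 4*cos(6))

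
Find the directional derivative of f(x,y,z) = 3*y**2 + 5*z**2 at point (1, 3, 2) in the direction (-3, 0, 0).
0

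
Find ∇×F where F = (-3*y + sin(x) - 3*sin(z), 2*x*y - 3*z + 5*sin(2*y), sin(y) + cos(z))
(cos(y) + 3, -3*cos(z), 2*y + 3)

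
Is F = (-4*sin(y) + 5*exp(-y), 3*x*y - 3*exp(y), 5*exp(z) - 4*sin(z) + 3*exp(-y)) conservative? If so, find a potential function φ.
No, ∇×F = (-3*exp(-y), 0, 3*y + 4*cos(y) + 5*exp(-y)) ≠ 0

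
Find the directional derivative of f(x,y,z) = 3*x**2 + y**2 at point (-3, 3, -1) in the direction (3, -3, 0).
-12*sqrt(2)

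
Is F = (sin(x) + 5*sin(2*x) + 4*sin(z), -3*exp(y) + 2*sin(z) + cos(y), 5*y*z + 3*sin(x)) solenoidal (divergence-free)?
No, ∇·F = 5*y - 3*exp(y) - sin(y) + cos(x) + 10*cos(2*x)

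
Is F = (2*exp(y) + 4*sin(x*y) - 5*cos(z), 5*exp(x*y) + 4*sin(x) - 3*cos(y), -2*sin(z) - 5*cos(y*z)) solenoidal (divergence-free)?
No, ∇·F = 5*x*exp(x*y) + 5*y*sin(y*z) + 4*y*cos(x*y) + 3*sin(y) - 2*cos(z)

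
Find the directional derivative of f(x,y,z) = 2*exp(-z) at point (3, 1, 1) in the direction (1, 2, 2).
-4*exp(-1)/3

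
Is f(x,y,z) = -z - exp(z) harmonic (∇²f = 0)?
No, ∇²f = -exp(z)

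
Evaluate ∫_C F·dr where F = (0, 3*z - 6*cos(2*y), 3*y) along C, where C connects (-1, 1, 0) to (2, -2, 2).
-12 + 3*sin(4) + 3*sin(2)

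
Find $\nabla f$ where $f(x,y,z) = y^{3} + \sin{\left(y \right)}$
(0, 3*y**2 + cos(y), 0)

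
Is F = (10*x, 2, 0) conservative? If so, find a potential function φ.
Yes, F is conservative. φ = 5*x**2 + 2*y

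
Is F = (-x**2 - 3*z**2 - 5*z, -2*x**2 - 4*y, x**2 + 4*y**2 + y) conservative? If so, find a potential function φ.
No, ∇×F = (8*y + 1, -2*x - 6*z - 5, -4*x) ≠ 0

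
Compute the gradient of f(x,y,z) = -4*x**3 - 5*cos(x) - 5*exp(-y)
(-12*x**2 + 5*sin(x), 5*exp(-y), 0)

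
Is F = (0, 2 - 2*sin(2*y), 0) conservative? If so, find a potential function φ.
Yes, F is conservative. φ = 2*y + cos(2*y)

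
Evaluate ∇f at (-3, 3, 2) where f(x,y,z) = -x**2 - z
(6, 0, -1)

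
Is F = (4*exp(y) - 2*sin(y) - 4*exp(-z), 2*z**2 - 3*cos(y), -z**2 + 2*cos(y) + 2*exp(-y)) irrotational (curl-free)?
No, ∇×F = (-4*z - 2*sin(y) - 2*exp(-y), 4*exp(-z), -4*exp(y) + 2*cos(y))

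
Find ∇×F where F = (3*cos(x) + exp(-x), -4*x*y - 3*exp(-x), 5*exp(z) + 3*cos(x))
(0, 3*sin(x), -4*y + 3*exp(-x))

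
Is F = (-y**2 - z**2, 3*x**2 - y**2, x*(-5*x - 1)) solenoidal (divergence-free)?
No, ∇·F = -2*y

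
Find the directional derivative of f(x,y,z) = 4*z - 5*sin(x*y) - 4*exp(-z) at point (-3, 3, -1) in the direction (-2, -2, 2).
4*sqrt(3)*(1 + E)/3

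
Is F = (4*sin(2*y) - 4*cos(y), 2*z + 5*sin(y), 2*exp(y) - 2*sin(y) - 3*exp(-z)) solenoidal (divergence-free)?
No, ∇·F = 5*cos(y) + 3*exp(-z)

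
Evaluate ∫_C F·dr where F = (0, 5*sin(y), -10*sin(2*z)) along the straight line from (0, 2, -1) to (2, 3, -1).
5*cos(2) - 5*cos(3)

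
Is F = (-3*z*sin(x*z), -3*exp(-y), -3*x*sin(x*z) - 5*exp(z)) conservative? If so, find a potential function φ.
Yes, F is conservative. φ = -5*exp(z) + 3*cos(x*z) + 3*exp(-y)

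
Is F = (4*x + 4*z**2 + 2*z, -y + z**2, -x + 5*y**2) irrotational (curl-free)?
No, ∇×F = (10*y - 2*z, 8*z + 3, 0)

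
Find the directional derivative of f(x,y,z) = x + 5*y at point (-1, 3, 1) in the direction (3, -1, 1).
-2*sqrt(11)/11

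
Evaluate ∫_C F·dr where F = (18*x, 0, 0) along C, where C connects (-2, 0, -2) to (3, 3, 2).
45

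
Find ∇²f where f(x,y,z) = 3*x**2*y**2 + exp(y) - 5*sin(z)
6*x**2 + 6*y**2 + exp(y) + 5*sin(z)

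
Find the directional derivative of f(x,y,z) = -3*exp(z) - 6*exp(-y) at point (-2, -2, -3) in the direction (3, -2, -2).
6*sqrt(17)*(1 - 2*exp(5))*exp(-3)/17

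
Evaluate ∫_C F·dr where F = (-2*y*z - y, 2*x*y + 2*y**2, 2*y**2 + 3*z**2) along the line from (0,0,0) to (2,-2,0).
2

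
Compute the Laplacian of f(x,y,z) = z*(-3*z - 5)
-6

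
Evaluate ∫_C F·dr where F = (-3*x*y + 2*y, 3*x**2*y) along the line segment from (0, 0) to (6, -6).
1152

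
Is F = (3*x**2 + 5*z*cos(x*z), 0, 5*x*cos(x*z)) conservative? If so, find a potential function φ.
Yes, F is conservative. φ = x**3 + 5*sin(x*z)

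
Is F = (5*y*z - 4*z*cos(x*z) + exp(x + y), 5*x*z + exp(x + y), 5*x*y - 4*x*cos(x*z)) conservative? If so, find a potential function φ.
Yes, F is conservative. φ = 5*x*y*z + exp(x + y) - 4*sin(x*z)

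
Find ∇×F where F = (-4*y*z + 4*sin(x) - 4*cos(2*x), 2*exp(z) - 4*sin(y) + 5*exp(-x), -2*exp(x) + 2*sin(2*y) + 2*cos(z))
(-2*exp(z) + 4*cos(2*y), -4*y + 2*exp(x), 4*z - 5*exp(-x))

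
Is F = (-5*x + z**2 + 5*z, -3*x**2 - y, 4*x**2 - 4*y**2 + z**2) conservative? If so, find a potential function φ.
No, ∇×F = (-8*y, -8*x + 2*z + 5, -6*x) ≠ 0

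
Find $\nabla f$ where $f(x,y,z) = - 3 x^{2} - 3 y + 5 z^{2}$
(-6*x, -3, 10*z)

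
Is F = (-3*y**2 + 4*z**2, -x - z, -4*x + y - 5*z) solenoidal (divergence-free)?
No, ∇·F = -5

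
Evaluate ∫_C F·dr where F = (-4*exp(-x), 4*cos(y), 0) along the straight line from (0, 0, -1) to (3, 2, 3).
-4 + 4*exp(-3) + 4*sin(2)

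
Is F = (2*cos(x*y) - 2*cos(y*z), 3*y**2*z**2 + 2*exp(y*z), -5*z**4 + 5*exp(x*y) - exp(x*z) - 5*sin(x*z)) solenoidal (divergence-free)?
No, ∇·F = -x*exp(x*z) - 5*x*cos(x*z) + 6*y*z**2 - 2*y*sin(x*y) - 20*z**3 + 2*z*exp(y*z)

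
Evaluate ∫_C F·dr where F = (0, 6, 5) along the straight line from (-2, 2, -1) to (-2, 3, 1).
16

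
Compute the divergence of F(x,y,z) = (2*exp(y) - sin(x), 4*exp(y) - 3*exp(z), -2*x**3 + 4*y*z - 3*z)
4*y + 4*exp(y) - cos(x) - 3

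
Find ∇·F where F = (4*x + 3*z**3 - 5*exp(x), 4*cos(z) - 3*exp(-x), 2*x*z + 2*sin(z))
2*x - 5*exp(x) + 2*cos(z) + 4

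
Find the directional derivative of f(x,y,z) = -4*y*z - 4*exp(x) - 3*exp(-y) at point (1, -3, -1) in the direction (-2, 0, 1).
4*sqrt(5)*(3 + 2*E)/5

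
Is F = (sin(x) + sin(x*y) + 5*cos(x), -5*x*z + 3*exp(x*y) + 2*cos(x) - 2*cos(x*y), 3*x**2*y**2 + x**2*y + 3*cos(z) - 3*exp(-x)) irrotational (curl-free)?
No, ∇×F = (x*(6*x*y + x + 5), -6*x*y**2 - 2*x*y - 3*exp(-x), -x*cos(x*y) + 3*y*exp(x*y) + 2*y*sin(x*y) - 5*z - 2*sin(x))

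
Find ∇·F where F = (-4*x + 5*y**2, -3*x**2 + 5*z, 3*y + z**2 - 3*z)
2*z - 7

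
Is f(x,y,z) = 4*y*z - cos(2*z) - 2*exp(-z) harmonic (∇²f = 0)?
No, ∇²f = 4*cos(2*z) - 2*exp(-z)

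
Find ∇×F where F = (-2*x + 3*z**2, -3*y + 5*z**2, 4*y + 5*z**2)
(4 - 10*z, 6*z, 0)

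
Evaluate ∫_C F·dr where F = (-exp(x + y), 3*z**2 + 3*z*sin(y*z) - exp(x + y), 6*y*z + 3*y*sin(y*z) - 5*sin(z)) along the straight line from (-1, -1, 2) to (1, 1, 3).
-2*sinh(2) + 2*cos(3) - 2*cos(2) + 39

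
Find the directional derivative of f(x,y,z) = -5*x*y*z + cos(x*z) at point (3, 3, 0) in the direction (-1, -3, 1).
-45*sqrt(11)/11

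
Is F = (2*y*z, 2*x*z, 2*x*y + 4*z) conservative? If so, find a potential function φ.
Yes, F is conservative. φ = 2*z*(x*y + z)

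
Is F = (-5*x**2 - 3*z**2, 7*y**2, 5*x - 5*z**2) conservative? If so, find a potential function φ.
No, ∇×F = (0, -6*z - 5, 0) ≠ 0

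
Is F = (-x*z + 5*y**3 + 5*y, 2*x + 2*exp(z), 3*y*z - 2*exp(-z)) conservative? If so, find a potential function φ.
No, ∇×F = (3*z - 2*exp(z), -x, -15*y**2 - 3) ≠ 0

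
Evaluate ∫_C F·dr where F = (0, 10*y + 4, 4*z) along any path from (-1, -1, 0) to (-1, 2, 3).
45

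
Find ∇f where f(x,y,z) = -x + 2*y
(-1, 2, 0)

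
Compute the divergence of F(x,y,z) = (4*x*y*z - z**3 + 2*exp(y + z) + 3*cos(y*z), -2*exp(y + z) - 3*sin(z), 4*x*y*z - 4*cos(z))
4*x*y + 4*y*z - 2*exp(y + z) + 4*sin(z)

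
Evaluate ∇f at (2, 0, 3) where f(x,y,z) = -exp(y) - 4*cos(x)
(4*sin(2), -1, 0)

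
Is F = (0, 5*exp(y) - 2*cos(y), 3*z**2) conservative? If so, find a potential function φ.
Yes, F is conservative. φ = z**3 + 5*exp(y) - 2*sin(y)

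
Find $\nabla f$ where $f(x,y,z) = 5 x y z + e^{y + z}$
(5*y*z, 5*x*z + exp(y + z), 5*x*y + exp(y + z))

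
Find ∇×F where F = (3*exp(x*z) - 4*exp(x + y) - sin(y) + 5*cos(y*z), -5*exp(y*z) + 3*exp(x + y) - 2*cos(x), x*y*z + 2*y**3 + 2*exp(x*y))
(x*z + 2*x*exp(x*y) + 6*y**2 + 5*y*exp(y*z), 3*x*exp(x*z) - y*z - 2*y*exp(x*y) - 5*y*sin(y*z), 5*z*sin(y*z) + 7*exp(x + y) + 2*sin(x) + cos(y))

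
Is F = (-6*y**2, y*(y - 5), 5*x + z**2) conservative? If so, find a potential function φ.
No, ∇×F = (0, -5, 12*y) ≠ 0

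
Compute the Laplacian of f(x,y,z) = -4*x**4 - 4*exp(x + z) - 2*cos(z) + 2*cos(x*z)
-2*x**2*cos(x*z) - 48*x**2 - 2*z**2*cos(x*z) - 8*exp(x + z) + 2*cos(z)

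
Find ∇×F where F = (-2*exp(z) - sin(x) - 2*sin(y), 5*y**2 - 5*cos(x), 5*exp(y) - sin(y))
(5*exp(y) - cos(y), -2*exp(z), 5*sin(x) + 2*cos(y))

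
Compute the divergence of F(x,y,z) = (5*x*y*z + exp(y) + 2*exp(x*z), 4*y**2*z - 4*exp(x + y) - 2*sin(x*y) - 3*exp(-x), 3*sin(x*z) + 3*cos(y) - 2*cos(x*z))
2*x*sin(x*z) - 2*x*cos(x*y) + 3*x*cos(x*z) + 13*y*z + 2*z*exp(x*z) - 4*exp(x + y)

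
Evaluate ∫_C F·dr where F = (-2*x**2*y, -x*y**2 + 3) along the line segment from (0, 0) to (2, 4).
-36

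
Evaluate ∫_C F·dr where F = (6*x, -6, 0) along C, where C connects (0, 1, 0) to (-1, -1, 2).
15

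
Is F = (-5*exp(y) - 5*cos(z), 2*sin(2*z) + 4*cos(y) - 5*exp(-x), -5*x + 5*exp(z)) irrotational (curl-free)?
No, ∇×F = (-4*cos(2*z), 5*sin(z) + 5, 5*exp(y) + 5*exp(-x))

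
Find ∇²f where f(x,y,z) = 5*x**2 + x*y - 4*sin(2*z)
16*sin(2*z) + 10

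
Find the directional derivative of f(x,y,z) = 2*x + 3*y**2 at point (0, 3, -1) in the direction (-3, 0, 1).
-3*sqrt(10)/5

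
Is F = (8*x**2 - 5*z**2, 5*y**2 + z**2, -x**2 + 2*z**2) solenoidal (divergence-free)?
No, ∇·F = 16*x + 10*y + 4*z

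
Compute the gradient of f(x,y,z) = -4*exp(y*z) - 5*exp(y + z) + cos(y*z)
(0, -4*z*exp(y*z) - z*sin(y*z) - 5*exp(y + z), -4*y*exp(y*z) - y*sin(y*z) - 5*exp(y + z))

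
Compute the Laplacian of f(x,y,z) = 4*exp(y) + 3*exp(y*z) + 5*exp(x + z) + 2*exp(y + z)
3*y**2*exp(y*z) + 3*z**2*exp(y*z) + 4*exp(y) + 10*exp(x + z) + 4*exp(y + z)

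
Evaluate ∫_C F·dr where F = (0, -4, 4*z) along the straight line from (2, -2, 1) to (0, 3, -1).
-20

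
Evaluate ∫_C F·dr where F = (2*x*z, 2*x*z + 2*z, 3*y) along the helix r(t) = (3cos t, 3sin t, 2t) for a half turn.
12 + 9*pi + 9*pi**2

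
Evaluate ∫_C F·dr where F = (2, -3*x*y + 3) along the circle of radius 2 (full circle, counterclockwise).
0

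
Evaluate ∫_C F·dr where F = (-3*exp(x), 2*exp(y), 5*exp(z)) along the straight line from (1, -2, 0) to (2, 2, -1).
-exp(2) - 5 - 2*exp(-2) + 5*exp(-1) + 3*E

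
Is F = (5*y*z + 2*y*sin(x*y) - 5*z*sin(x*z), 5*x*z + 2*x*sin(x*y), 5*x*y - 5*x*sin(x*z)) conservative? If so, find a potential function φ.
Yes, F is conservative. φ = 5*x*y*z - 2*cos(x*y) + 5*cos(x*z)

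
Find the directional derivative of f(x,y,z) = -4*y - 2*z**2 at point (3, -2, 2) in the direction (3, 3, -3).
4*sqrt(3)/3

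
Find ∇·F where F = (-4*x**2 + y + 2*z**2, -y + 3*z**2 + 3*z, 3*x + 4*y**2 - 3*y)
-8*x - 1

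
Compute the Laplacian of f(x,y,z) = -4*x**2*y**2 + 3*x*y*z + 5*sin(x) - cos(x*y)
x**2*(cos(x*y) - 8) + y**2*cos(x*y) - 8*y**2 - 5*sin(x)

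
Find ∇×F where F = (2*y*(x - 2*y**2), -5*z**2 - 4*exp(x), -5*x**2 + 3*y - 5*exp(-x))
(10*z + 3, 10*x - 5*exp(-x), -2*x + 12*y**2 - 4*exp(x))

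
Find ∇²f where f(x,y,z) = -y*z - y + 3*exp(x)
3*exp(x)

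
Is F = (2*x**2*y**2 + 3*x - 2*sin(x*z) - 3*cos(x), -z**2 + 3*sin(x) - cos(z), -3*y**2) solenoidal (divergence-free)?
No, ∇·F = 4*x*y**2 - 2*z*cos(x*z) + 3*sin(x) + 3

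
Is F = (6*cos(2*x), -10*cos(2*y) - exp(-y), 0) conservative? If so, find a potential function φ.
Yes, F is conservative. φ = 3*sin(2*x) - 5*sin(2*y) + exp(-y)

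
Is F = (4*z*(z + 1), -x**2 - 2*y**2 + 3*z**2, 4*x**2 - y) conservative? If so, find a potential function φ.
No, ∇×F = (-6*z - 1, -8*x + 8*z + 4, -2*x) ≠ 0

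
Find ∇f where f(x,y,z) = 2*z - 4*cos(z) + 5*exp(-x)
(-5*exp(-x), 0, 4*sin(z) + 2)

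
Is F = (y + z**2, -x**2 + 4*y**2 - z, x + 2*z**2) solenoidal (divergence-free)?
No, ∇·F = 8*y + 4*z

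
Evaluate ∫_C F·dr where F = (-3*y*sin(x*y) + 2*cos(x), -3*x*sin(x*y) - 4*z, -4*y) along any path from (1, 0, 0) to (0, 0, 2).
-2*sin(1)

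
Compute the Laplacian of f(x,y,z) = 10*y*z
0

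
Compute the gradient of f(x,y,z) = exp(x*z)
(z*exp(x*z), 0, x*exp(x*z))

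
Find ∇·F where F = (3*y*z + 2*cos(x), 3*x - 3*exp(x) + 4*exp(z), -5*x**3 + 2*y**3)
-2*sin(x)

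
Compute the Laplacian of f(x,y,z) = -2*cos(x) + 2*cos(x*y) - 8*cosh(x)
-2*x**2*cos(x*y) - 2*y**2*cos(x*y) + 2*cos(x) - 8*cosh(x)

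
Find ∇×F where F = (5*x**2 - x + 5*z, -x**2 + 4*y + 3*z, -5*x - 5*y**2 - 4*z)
(-10*y - 3, 10, -2*x)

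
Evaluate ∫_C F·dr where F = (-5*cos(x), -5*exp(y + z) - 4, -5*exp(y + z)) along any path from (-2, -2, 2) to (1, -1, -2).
-5*sin(2) - 5*sin(1) - 5*exp(-3) + 1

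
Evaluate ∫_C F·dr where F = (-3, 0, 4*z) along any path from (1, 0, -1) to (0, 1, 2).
9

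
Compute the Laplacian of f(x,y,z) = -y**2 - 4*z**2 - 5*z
-10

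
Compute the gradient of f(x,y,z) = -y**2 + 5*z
(0, -2*y, 5)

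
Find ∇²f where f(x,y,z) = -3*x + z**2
2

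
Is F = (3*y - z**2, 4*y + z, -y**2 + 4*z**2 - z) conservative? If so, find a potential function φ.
No, ∇×F = (-2*y - 1, -2*z, -3) ≠ 0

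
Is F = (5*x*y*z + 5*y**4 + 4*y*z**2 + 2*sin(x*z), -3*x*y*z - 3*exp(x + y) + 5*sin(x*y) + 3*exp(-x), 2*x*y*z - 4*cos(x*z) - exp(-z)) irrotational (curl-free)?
No, ∇×F = (x*(3*y + 2*z), 5*x*y + 2*x*cos(x*z) + 6*y*z - 4*z*sin(x*z), -5*x*z - 20*y**3 - 3*y*z + 5*y*cos(x*y) - 4*z**2 - 3*exp(x + y) - 3*exp(-x))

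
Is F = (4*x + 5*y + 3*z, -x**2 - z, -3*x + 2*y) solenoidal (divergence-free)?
No, ∇·F = 4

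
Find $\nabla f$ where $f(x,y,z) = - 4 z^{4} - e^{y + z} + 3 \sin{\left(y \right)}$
(0, -exp(y + z) + 3*cos(y), -16*z**3 - exp(y + z))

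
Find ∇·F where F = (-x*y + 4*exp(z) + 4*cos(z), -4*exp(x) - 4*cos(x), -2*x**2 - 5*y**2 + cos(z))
-y - sin(z)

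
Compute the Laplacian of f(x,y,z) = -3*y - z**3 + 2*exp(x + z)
-6*z + 4*exp(x + z)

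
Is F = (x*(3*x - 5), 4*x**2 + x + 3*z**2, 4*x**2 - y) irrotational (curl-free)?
No, ∇×F = (-6*z - 1, -8*x, 8*x + 1)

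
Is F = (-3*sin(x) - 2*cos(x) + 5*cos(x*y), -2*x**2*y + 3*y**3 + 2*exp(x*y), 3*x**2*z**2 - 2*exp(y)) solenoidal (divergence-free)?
No, ∇·F = 6*x**2*z - 2*x**2 + 2*x*exp(x*y) + 9*y**2 - 5*y*sin(x*y) + 2*sin(x) - 3*cos(x)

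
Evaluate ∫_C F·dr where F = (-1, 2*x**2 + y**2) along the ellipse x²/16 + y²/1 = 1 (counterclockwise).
0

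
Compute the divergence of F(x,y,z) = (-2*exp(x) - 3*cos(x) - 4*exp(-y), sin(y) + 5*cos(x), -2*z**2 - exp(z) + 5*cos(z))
-4*z - 2*exp(x) - exp(z) + 3*sin(x) - 5*sin(z) + cos(y)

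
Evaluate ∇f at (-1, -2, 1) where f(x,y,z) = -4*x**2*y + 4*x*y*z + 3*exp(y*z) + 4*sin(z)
(-24, -8 + 3*exp(-2), -6*exp(-2) + 4*cos(1) + 8)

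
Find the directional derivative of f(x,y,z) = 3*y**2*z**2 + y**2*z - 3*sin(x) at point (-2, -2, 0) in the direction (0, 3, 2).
8*sqrt(13)/13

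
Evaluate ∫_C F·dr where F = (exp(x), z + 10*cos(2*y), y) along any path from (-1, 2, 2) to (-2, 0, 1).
-4 - exp(-1) + exp(-2) - 5*sin(4)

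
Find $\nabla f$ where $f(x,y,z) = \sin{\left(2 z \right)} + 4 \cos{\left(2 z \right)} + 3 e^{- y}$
(0, -3*exp(-y), -8*sin(2*z) + 2*cos(2*z))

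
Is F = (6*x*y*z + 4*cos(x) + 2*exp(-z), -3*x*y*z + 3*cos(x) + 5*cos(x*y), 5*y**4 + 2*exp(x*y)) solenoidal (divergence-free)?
No, ∇·F = -3*x*z - 5*x*sin(x*y) + 6*y*z - 4*sin(x)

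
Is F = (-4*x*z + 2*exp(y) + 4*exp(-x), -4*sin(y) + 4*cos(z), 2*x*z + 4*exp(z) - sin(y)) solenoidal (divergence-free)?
No, ∇·F = 2*x - 4*z + 4*exp(z) - 4*cos(y) - 4*exp(-x)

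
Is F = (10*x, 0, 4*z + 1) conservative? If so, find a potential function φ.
Yes, F is conservative. φ = 5*x**2 + 2*z**2 + z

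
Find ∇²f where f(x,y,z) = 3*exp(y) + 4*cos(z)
3*exp(y) - 4*cos(z)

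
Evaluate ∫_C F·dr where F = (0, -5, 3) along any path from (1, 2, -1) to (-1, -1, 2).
24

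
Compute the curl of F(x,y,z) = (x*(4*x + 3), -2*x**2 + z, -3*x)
(-1, 3, -4*x)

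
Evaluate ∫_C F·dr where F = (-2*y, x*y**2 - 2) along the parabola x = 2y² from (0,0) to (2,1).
-64/15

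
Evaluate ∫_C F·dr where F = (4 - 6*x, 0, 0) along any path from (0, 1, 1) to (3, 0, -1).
-15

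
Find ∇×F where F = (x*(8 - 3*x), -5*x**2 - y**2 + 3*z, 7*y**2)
(14*y - 3, 0, -10*x)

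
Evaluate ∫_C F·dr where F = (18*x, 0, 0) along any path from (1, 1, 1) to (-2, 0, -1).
27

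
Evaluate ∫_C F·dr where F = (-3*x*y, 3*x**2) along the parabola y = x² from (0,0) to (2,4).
12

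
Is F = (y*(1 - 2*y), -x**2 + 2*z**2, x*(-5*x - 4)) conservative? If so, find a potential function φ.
No, ∇×F = (-4*z, 10*x + 4, -2*x + 4*y - 1) ≠ 0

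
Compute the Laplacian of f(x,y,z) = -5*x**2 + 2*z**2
-6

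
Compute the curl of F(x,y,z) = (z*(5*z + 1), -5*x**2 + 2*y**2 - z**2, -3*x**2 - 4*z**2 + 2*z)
(2*z, 6*x + 10*z + 1, -10*x)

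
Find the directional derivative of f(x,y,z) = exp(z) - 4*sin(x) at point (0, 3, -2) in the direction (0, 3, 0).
0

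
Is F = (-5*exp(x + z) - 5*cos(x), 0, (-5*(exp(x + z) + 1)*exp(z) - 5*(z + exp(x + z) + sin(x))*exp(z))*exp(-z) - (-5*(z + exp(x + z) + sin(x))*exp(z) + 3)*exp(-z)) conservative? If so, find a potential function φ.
Yes, F is conservative. φ = (-5*(z + exp(x + z) + sin(x))*exp(z) + 3)*exp(-z)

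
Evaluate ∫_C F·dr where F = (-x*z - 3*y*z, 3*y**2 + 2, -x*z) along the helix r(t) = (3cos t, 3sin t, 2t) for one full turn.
9*pi*(-1 + 6*pi)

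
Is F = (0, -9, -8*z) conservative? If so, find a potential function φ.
Yes, F is conservative. φ = -9*y - 4*z**2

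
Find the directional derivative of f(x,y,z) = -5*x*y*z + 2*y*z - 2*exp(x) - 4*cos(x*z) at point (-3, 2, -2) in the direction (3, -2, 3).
sqrt(22)*(-3 - 30*exp(3)*sin(6) + 115*exp(3))*exp(-3)/11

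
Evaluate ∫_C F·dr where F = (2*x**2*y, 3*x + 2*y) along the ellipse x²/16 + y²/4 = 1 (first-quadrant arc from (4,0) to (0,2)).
4 - 10*pi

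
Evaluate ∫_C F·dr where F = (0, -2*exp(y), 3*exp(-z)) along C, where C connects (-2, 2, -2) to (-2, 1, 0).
-2*E - 3 + 5*exp(2)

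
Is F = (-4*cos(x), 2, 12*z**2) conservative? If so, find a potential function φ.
Yes, F is conservative. φ = 2*y + 4*z**3 - 4*sin(x)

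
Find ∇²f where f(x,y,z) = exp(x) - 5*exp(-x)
exp(x) - 5*exp(-x)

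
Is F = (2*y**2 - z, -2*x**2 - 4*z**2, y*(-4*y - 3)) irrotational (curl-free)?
No, ∇×F = (-8*y + 8*z - 3, -1, -4*x - 4*y)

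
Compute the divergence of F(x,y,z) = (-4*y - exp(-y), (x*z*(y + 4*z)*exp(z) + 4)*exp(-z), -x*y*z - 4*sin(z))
-x*y + x*z - 4*cos(z)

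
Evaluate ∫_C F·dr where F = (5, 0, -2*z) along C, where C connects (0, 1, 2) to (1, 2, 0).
9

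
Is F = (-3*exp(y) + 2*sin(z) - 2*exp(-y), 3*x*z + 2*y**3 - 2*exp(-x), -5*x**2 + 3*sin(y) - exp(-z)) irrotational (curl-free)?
No, ∇×F = (-3*x + 3*cos(y), 10*x + 2*cos(z), 3*z + 3*exp(y) - 2*exp(-y) + 2*exp(-x))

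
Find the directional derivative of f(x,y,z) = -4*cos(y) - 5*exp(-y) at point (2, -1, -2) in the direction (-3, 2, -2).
2*sqrt(17)*(-4*sin(1) + 5*E)/17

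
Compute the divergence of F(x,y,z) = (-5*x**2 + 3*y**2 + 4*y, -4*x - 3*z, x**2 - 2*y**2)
-10*x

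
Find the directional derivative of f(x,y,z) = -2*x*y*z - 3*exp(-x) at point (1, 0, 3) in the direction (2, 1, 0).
6*sqrt(5)*(1 - E)*exp(-1)/5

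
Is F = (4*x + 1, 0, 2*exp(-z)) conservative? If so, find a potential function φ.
Yes, F is conservative. φ = 2*x**2 + x - 2*exp(-z)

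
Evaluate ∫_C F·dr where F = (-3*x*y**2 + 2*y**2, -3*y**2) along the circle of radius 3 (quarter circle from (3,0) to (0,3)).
-9/4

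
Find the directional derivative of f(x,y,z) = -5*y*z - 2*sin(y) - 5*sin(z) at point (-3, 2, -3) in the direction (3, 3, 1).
sqrt(19)*(-6*cos(2) - 5*cos(3) + 35)/19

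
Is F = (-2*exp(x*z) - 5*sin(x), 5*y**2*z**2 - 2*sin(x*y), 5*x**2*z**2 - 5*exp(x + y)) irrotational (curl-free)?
No, ∇×F = (-10*y**2*z - 5*exp(x + y), -10*x*z**2 - 2*x*exp(x*z) + 5*exp(x + y), -2*y*cos(x*y))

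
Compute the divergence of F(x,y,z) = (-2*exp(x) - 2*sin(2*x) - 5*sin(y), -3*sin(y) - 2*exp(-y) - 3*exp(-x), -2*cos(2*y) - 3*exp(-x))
-2*exp(x) - 4*cos(2*x) - 3*cos(y) + 2*exp(-y)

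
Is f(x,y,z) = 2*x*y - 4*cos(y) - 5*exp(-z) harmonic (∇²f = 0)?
No, ∇²f = 4*cos(y) - 5*exp(-z)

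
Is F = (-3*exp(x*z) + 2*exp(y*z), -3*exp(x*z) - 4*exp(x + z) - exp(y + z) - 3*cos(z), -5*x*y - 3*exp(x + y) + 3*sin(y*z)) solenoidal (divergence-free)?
No, ∇·F = 3*y*cos(y*z) - 3*z*exp(x*z) - exp(y + z)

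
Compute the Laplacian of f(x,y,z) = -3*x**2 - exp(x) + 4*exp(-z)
-exp(x) - 6 + 4*exp(-z)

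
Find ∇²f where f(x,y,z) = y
0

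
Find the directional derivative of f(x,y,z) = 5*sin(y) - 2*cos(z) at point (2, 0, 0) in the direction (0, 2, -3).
10*sqrt(13)/13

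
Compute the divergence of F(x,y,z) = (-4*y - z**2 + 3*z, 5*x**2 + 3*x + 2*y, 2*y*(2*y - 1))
2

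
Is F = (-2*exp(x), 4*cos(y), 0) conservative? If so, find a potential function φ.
Yes, F is conservative. φ = -2*exp(x) + 4*sin(y)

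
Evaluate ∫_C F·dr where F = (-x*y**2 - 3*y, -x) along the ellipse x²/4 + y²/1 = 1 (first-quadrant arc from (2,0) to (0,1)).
1 + pi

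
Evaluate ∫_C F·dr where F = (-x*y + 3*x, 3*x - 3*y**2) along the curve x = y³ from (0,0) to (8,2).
316/7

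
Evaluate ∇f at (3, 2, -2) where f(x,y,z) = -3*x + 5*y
(-3, 5, 0)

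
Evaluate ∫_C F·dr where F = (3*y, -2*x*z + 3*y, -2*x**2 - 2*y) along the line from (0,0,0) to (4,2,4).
-54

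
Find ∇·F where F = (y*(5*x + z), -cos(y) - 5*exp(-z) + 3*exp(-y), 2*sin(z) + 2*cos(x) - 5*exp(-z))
5*y + sin(y) + 2*cos(z) + 5*exp(-z) - 3*exp(-y)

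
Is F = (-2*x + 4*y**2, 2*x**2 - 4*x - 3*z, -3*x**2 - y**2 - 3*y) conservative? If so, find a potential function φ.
No, ∇×F = (-2*y, 6*x, 4*x - 8*y - 4) ≠ 0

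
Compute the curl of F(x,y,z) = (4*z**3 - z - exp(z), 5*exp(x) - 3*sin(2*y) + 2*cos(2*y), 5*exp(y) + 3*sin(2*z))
(5*exp(y), 12*z**2 - exp(z) - 1, 5*exp(x))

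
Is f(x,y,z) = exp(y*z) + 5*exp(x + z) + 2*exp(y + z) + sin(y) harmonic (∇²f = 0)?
No, ∇²f = y**2*exp(y*z) + z**2*exp(y*z) + 10*exp(x + z) + 4*exp(y + z) - sin(y)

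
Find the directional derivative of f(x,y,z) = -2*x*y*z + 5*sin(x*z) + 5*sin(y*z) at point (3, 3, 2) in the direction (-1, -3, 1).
10*sqrt(11)*(3 - cos(6))/11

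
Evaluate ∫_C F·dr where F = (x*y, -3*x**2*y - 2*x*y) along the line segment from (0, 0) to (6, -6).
-1188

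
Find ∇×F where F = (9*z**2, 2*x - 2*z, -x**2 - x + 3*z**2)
(2, 2*x + 18*z + 1, 2)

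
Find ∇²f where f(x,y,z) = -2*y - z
0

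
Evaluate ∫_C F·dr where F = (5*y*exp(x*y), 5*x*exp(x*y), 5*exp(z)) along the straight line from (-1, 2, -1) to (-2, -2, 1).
5*(-E - 1 + (1 + exp(3))*exp(3))*exp(-2)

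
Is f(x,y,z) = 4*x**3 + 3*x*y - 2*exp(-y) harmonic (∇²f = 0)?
No, ∇²f = 24*x - 2*exp(-y)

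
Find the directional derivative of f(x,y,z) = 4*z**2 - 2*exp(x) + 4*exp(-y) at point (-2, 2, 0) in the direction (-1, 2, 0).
-6*sqrt(5)*exp(-2)/5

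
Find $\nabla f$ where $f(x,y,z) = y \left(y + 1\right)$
(0, 2*y + 1, 0)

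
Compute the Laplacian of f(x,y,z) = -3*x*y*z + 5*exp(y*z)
5*(y**2 + z**2)*exp(y*z)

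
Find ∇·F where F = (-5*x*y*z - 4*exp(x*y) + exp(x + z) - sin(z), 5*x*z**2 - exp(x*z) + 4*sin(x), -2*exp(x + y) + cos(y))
-5*y*z - 4*y*exp(x*y) + exp(x + z)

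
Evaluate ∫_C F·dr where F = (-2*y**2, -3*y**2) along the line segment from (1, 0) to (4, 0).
0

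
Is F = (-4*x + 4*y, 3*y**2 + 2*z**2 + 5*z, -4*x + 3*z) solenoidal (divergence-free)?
No, ∇·F = 6*y - 1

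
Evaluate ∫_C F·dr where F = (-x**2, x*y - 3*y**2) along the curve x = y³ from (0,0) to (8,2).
-2584/15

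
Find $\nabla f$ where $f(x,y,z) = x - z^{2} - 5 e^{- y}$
(1, 5*exp(-y), -2*z)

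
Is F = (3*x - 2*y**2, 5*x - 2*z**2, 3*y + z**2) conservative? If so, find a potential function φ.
No, ∇×F = (4*z + 3, 0, 4*y + 5) ≠ 0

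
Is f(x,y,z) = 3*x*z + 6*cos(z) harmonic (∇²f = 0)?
No, ∇²f = -6*cos(z)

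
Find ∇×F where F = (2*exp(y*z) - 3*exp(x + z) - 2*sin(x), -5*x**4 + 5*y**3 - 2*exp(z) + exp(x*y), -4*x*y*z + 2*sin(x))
(-4*x*z + 2*exp(z), 4*y*z + 2*y*exp(y*z) - 3*exp(x + z) - 2*cos(x), -20*x**3 + y*exp(x*y) - 2*z*exp(y*z))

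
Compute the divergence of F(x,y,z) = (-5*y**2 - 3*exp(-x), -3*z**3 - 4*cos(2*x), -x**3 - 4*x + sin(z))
cos(z) + 3*exp(-x)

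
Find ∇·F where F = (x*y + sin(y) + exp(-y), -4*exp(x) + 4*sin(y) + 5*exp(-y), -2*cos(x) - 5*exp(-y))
y + 4*cos(y) - 5*exp(-y)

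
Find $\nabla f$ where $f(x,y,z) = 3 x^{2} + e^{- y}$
(6*x, -exp(-y), 0)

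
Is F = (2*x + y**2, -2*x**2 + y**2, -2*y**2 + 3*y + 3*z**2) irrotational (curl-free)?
No, ∇×F = (3 - 4*y, 0, -4*x - 2*y)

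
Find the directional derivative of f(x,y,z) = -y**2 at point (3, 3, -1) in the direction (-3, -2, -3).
6*sqrt(22)/11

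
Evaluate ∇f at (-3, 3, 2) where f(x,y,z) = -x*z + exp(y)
(-2, exp(3), 3)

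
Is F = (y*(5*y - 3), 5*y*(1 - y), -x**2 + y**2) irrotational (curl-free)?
No, ∇×F = (2*y, 2*x, 3 - 10*y)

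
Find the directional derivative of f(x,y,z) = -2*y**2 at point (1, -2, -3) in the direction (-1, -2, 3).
-8*sqrt(14)/7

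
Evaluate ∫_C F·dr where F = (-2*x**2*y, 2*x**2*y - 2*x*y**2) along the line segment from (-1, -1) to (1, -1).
4/3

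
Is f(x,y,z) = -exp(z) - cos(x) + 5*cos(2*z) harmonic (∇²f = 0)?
No, ∇²f = -exp(z) + cos(x) - 20*cos(2*z)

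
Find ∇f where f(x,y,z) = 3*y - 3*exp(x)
(-3*exp(x), 3, 0)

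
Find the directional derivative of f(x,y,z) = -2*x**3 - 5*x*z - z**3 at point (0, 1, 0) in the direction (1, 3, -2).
0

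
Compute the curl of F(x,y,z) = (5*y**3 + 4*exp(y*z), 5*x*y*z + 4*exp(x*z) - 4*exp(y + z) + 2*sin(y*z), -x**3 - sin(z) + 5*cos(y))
(-5*x*y - 4*x*exp(x*z) - 2*y*cos(y*z) + 4*exp(y + z) - 5*sin(y), 3*x**2 + 4*y*exp(y*z), -15*y**2 + 5*y*z + 4*z*exp(x*z) - 4*z*exp(y*z))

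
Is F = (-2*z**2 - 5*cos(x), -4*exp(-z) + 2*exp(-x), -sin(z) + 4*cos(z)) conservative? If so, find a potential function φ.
No, ∇×F = (-4*exp(-z), -4*z, -2*exp(-x)) ≠ 0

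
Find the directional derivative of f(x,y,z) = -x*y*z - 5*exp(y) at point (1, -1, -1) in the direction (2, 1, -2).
-1 - 5*exp(-1)/3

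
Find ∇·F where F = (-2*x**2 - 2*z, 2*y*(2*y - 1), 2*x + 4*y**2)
-4*x + 8*y - 2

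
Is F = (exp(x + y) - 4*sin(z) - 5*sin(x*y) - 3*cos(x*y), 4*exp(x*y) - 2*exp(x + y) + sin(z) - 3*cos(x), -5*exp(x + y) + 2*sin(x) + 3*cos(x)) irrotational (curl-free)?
No, ∇×F = (-5*exp(x + y) - cos(z), 5*exp(x + y) + 3*sin(x) - 2*cos(x) - 4*cos(z), -3*x*sin(x*y) + 5*x*cos(x*y) + 4*y*exp(x*y) - 3*exp(x + y) + 3*sin(x))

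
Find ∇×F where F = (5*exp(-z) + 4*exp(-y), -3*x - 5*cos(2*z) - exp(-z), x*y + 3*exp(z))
(x - 10*sin(2*z) - exp(-z), -y - 5*exp(-z), -3 + 4*exp(-y))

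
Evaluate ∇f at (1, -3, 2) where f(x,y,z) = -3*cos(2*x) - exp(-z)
(6*sin(2), 0, exp(-2))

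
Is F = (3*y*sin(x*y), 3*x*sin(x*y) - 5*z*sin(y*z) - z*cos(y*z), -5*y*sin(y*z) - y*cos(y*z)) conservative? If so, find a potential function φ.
Yes, F is conservative. φ = -sin(y*z) - 3*cos(x*y) + 5*cos(y*z)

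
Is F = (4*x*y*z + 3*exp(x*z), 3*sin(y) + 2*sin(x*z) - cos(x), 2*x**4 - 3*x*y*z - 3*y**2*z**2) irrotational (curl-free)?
No, ∇×F = (-3*x*z - 2*x*cos(x*z) - 6*y*z**2, -8*x**3 + 4*x*y + 3*x*exp(x*z) + 3*y*z, -4*x*z + 2*z*cos(x*z) + sin(x))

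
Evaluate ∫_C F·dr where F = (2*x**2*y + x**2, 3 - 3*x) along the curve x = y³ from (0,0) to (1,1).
191/60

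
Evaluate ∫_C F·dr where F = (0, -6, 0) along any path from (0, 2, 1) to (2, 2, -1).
0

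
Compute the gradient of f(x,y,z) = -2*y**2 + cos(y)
(0, -4*y - sin(y), 0)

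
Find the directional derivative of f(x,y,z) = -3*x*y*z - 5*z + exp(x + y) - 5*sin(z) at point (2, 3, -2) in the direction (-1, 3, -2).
sqrt(14)*(5*cos(2) + 32 + exp(5))/7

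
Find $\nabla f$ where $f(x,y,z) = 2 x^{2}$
(4*x, 0, 0)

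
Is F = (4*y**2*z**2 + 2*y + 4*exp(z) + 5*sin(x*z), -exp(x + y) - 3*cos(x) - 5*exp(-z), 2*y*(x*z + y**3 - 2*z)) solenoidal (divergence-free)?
No, ∇·F = 2*y*(x - 2) + 5*z*cos(x*z) - exp(x + y)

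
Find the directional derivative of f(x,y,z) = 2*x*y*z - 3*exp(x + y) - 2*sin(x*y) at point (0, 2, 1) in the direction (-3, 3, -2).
0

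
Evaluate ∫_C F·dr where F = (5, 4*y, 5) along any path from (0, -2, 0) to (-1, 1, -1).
-16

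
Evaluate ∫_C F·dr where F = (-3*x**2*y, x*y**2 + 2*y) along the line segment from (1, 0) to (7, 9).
-1539/2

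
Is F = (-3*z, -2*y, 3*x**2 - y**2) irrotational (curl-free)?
No, ∇×F = (-2*y, -6*x - 3, 0)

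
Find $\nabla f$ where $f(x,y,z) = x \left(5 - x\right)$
(5 - 2*x, 0, 0)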